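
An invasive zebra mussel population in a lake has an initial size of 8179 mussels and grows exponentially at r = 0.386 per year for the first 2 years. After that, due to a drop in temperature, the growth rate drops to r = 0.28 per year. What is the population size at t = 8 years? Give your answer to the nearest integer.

Phase 1: N(2) = 8179·e^(0.386×2) = 8179·e^0.772 = 17700.1.
Phase 2 runs for 8 − 2 = 6 years at r = 0.28.
N(8) = 17700.1·e^(0.28×6) = 17700.1·e^1.68 = 94970.8.

94971 mussels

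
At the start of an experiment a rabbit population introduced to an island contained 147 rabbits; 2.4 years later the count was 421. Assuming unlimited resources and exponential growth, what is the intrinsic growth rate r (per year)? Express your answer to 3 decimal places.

0.438 per year

From N(t) = N₀·e^(rt): e^(r·2.4) = 421/147 = 2.8639.
r·2.4 = ln(2.8639) = 1.0522, so r = 1.0522/2.4 = 0.43842.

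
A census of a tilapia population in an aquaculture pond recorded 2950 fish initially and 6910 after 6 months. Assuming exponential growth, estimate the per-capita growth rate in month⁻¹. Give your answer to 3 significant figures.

From N(t) = N₀·e^(rt): e^(r·6) = 6910/2950 = 2.3424.
r·6 = ln(2.3424) = 0.85116, so r = 0.85116/6 = 0.14186.

0.142 per month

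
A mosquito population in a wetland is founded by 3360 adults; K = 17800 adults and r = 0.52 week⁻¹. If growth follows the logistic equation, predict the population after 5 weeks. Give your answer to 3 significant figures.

A = (K − N₀)/N₀ = (17800 − 3360)/3360 = 4.2976.
N(t) = K/(1 + A·e^(−rt)) = 17800/(1 + 4.2976×e^(−0.52×5)).
e^(−2.6) = 0.074274; denominator = 1 + 4.2976×0.074274 = 1.3192.
N = 17800/1.3192 = 13493.

13500 adults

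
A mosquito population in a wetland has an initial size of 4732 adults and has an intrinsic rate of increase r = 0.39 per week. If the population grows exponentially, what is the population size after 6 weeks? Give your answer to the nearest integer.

N(t) = N₀·e^(rt) = 4732 × e^(0.39×6) = 4732 × e^2.34.
e^2.34 ≈ 10.381, so N ≈ 4732 × 10.381 = 49124.

49124 adults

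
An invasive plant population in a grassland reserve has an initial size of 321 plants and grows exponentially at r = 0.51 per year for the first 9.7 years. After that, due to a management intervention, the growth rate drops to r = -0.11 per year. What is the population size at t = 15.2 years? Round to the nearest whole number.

24672 plants

Phase 1: N(9.7) = 321·e^(0.51×9.7) = 321·e^4.947 = 45181.4.
Phase 2 runs for 15.2 − 9.7 = 5.5 years at r = -0.11.
N(15.2) = 45181.4·e^(-0.11×5.5) = 45181.4·e^-0.605 = 24672.4.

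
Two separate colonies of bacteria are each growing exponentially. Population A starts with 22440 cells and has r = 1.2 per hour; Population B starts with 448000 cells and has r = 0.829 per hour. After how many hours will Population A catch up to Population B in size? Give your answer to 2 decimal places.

Set 22440·e^(1.2t) = 448000·e^(0.829t).
e^((1.2 − 0.829)t) = 448000/22440 → e^(0.371·t) = 19.964.
0.371·t = ln(19.964) = 2.9939, so t = 2.9939/0.371 = 8.0699.

8.07 hours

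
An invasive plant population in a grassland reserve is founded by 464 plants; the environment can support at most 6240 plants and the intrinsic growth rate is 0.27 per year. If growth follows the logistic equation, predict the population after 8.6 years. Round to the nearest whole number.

2810 plants

A = (K − N₀)/N₀ = (6240 − 464)/464 = 12.448.
N(t) = K/(1 + A·e^(−rt)) = 6240/(1 + 12.448×e^(−0.27×8.6)).
e^(−2.322) = 0.098077; denominator = 1 + 12.448×0.098077 = 2.2209.
N = 6240/2.2209 = 2809.68.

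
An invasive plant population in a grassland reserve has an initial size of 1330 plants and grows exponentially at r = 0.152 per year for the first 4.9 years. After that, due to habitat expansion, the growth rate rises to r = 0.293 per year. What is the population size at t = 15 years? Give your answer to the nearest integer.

54016 plants

Phase 1: N(4.9) = 1330·e^(0.152×4.9) = 1330·e^0.7448 = 2801.01.
Phase 2 runs for 15 − 4.9 = 10.1 years at r = 0.293.
N(15) = 2801.01·e^(0.293×10.1) = 2801.01·e^2.959 = 54015.9.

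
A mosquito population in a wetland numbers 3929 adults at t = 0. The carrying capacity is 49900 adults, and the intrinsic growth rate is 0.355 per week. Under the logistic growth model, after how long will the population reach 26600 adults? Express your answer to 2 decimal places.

7.30 weeks

A = (K − N₀)/N₀ = (49900 − 3929)/3929 = 11.7.
Solve 49900/(1 + 11.7·e^(−0.355t)) = 26600: 1 + 11.7·e^(−0.355t) = 1.8759, so e^(−0.355t) = 0.0748639.
−0.355·t = ln(0.0748639) = -2.5921, so t = 2.5921/0.355 = 7.3016.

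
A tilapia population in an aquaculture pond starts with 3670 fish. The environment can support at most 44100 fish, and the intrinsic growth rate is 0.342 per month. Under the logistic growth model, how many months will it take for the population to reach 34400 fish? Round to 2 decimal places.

A = (K − N₀)/N₀ = (44100 − 3670)/3670 = 11.016.
Solve 44100/(1 + 11.016·e^(−0.342t)) = 34400: 1 + 11.016·e^(−0.342t) = 1.282, so e^(−0.342t) = 0.0255962.
−0.342·t = ln(0.0255962) = -3.6653, so t = 3.6653/0.342 = 10.717.

10.72 months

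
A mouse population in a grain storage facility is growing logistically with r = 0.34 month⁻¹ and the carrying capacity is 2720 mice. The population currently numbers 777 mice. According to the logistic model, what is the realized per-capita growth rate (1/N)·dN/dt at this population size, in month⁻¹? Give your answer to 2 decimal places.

(1/N)·dN/dt = r(1 − N/K) = 0.34 × (1 − 777/2720).
= 0.34 × 0.71434 = 0.24288.

0.24 per month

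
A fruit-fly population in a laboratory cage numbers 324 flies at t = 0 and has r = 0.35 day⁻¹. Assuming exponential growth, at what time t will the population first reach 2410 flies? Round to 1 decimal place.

Set N₀·e^(rt) = 2410: e^(0.35·t) = 2410/324 = 7.4383.
0.35·t = ln(7.4383) = 2.0066, so t = 2.0066/0.35 = 5.7333.

5.7 days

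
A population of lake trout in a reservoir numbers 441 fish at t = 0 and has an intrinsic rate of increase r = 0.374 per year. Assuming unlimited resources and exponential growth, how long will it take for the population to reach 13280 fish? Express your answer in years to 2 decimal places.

Set N₀·e^(rt) = 13280: e^(0.374·t) = 13280/441 = 30.113.
0.374·t = ln(30.113) = 3.405, so t = 3.405/0.374 = 9.1042.

9.10 years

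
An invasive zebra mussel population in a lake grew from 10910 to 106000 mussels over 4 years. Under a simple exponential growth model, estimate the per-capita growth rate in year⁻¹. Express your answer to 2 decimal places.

From N(t) = N₀·e^(rt): e^(r·4) = 106000/10910 = 9.7159.
r·4 = ln(9.7159) = 2.2738, so r = 2.2738/4 = 0.56844.

0.57 per year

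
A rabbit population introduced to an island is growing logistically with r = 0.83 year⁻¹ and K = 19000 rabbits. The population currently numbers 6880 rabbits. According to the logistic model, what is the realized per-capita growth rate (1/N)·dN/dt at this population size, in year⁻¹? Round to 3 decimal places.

(1/N)·dN/dt = r(1 − N/K) = 0.83 × (1 − 6880/19000).
= 0.83 × 0.63789 = 0.52945.

0.529 per year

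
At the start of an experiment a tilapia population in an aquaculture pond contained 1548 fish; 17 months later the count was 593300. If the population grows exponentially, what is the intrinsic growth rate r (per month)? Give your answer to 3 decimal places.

From N(t) = N₀·e^(rt): e^(r·17) = 593300/1548 = 383.27.
r·17 = ln(383.27) = 5.9487, so r = 5.9487/17 = 0.34993.

0.350 per month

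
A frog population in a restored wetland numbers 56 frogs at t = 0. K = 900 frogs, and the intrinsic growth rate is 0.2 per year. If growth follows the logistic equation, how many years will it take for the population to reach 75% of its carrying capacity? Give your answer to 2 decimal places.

19.06 years

A = (K − N₀)/N₀ = (900 − 56)/56 = 15.071.
Solve 900/(1 + 15.071·e^(−0.2t)) = 675: 1 + 15.071·e^(−0.2t) = 1.3333, so e^(−0.2t) = 0.0221169.
−0.2·t = ln(0.0221169) = -3.8114, so t = 3.8114/0.2 = 19.057.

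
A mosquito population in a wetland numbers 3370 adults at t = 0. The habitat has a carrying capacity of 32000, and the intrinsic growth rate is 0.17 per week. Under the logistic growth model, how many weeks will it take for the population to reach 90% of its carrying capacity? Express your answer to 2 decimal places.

A = (K − N₀)/N₀ = (32000 − 3370)/3370 = 8.4955.
Solve 32000/(1 + 8.4955·e^(−0.17t)) = 28800: 1 + 8.4955·e^(−0.17t) = 1.1111, so e^(−0.17t) = 0.0130787.
−0.17·t = ln(0.0130787) = -4.3368, so t = 4.3368/0.17 = 25.51.

25.51 weeks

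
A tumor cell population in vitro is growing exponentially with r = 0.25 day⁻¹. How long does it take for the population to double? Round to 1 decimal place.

Doubling time t_d = ln(2)/r = 0.6931/0.25 = 2.7726.

2.8 days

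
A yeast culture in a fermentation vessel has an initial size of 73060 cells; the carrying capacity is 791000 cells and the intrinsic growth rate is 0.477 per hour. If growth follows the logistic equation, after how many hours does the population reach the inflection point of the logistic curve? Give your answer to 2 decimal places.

Logistic growth is fastest at N = K/2 = 395500.
A = (K − N₀)/N₀ = 9.8267. Set K/(1 + A·e^(−rt)) = K/2 → A·e^(−rt) = 1.
e^(−0.477t) = 1/9.8267 = 0.101763, so t = ln(9.8267)/0.477 = 2.2851/0.477 = 4.7906.

4.79 hours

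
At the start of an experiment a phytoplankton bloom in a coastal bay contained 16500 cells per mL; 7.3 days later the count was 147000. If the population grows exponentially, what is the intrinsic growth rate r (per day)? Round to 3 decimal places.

0.300 per day

From N(t) = N₀·e^(rt): e^(r·7.3) = 147000/16500 = 8.9091.
r·7.3 = ln(8.9091) = 2.1871, so r = 2.1871/7.3 = 0.2996.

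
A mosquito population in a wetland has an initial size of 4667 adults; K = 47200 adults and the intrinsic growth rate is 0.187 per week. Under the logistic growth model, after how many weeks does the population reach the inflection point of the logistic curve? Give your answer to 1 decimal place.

11.8 weeks

Logistic growth is fastest at N = K/2 = 23600.
A = (K − N₀)/N₀ = 9.1136. Set K/(1 + A·e^(−rt)) = K/2 → A·e^(−rt) = 1.
e^(−0.187t) = 1/9.1136 = 0.109727, so t = ln(9.1136)/0.187 = 2.2098/0.187 = 11.817.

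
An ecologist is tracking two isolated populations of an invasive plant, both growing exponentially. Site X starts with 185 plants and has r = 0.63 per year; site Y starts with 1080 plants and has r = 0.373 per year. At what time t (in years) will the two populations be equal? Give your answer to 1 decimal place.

6.9 years

Set 185·e^(0.63t) = 1080·e^(0.373t).
e^((0.63 − 0.373)t) = 1080/185 → e^(0.257·t) = 5.8378.
0.257·t = ln(5.8378) = 1.7644, so t = 1.7644/0.257 = 6.8652.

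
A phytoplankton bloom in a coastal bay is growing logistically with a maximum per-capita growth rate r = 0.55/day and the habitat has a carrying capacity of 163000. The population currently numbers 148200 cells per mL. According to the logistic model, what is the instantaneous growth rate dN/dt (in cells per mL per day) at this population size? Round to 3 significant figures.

7400 cells per mL per day

dN/dt = rN(1 − N/K) = 0.55 × 148200 × (1 − 148200/163000).
1 − 148200/163000 = 0.090798; dN/dt = 0.55 × 148200 × 0.090798 = 7400.9.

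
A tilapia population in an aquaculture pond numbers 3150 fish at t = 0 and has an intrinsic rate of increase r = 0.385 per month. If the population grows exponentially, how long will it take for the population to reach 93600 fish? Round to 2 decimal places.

8.81 months

Set N₀·e^(rt) = 93600: e^(0.385·t) = 93600/3150 = 29.714.
0.385·t = ln(29.714) = 3.3916, so t = 3.3916/0.385 = 8.8094.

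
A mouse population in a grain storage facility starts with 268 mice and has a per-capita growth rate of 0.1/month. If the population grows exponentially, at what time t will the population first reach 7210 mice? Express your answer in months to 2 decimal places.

32.92 months

Set N₀·e^(rt) = 7210: e^(0.1·t) = 7210/268 = 26.903.
0.1·t = ln(26.903) = 3.2922, so t = 3.2922/0.1 = 32.922.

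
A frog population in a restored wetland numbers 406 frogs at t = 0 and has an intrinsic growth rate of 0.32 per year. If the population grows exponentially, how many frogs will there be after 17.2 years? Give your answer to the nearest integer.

99743 frogs

N(t) = N₀·e^(rt) = 406 × e^(0.32×17.2) = 406 × e^5.504.
e^5.504 ≈ 245.67, so N ≈ 406 × 245.67 = 99743.1.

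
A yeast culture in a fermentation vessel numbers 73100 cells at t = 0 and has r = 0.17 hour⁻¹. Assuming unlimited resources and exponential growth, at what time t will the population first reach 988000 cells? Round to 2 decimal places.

15.32 hours

Set N₀·e^(rt) = 988000: e^(0.17·t) = 988000/73100 = 13.516.
0.17·t = ln(13.516) = 2.6039, so t = 2.6039/0.17 = 15.317.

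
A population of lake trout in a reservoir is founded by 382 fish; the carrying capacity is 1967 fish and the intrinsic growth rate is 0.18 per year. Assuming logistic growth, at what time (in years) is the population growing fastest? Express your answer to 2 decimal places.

Logistic growth is fastest at N = K/2 = 983.5.
A = (K − N₀)/N₀ = 4.1492. Set K/(1 + A·e^(−rt)) = K/2 → A·e^(−rt) = 1.
e^(−0.18t) = 1/4.1492 = 0.241009, so t = ln(4.1492)/0.18 = 1.4229/0.18 = 7.9051.

7.91 years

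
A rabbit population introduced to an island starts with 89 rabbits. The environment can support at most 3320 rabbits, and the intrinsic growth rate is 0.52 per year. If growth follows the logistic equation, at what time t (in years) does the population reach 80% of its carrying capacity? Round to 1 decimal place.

9.6 years

A = (K − N₀)/N₀ = (3320 − 89)/89 = 36.303.
Solve 3320/(1 + 36.303·e^(−0.52t)) = 2656: 1 + 36.303·e^(−0.52t) = 1.25, so e^(−0.52t) = 0.00688641.
−0.52·t = ln(0.00688641) = -4.9782, so t = 4.9782/0.52 = 9.5735.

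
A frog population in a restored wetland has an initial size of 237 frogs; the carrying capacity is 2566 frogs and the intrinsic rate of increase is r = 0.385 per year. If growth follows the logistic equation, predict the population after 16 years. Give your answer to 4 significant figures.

2514 frogs

A = (K − N₀)/N₀ = (2566 − 237)/237 = 9.827.
N(t) = K/(1 + A·e^(−rt)) = 2566/(1 + 9.827×e^(−0.385×16)).
e^(−6.16) = 0.0021123; denominator = 1 + 9.827×0.0021123 = 1.0208.
N = 2566/1.0208 = 2513.82.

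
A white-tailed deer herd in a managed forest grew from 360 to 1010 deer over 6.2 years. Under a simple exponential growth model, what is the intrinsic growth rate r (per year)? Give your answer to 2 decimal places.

From N(t) = N₀·e^(rt): e^(r·6.2) = 1010/360 = 2.8056.
r·6.2 = ln(2.8056) = 1.0316, so r = 1.0316/6.2 = 0.16639.

0.17 per year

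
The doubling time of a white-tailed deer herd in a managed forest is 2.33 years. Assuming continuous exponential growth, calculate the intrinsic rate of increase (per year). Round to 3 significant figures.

0.297 per year

r = ln(2)/t_d = 0.6931/2.33 = 0.29749.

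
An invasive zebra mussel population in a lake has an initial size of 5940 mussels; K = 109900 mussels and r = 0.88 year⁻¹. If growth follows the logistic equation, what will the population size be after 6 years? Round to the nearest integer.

100907 mussels

A = (K − N₀)/N₀ = (109900 − 5940)/5940 = 17.502.
N(t) = K/(1 + A·e^(−rt)) = 109900/(1 + 17.502×e^(−0.88×6)).
e^(−5.28) = 0.0050924; denominator = 1 + 17.502×0.0050924 = 1.0891.
N = 109900/1.0891 = 100907.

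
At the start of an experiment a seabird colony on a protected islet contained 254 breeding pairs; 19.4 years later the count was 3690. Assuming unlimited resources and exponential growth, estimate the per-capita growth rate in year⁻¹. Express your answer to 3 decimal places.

0.138 per year

From N(t) = N₀·e^(rt): e^(r·19.4) = 3690/254 = 14.528.
r·19.4 = ln(14.528) = 2.676, so r = 2.676/19.4 = 0.13794.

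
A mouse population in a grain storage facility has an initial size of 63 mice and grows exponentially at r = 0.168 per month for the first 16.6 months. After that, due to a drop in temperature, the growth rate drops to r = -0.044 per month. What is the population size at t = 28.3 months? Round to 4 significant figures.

Phase 1: N(16.6) = 63·e^(0.168×16.6) = 63·e^2.789 = 1024.47.
Phase 2 runs for 28.3 − 16.6 = 11.7 months at r = -0.044.
N(28.3) = 1024.47·e^(-0.044×11.7) = 1024.47·e^-0.5148 = 612.246.

612.2 mice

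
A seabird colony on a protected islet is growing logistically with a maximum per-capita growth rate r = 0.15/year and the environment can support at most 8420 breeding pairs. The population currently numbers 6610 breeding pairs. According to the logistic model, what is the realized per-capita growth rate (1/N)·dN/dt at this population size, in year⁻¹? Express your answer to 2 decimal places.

0.03 per year

(1/N)·dN/dt = r(1 − N/K) = 0.15 × (1 − 6610/8420).
= 0.15 × 0.21496 = 0.032245.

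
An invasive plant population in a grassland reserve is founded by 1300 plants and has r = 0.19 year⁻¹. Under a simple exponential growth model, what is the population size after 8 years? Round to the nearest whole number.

N(t) = N₀·e^(rt) = 1300 × e^(0.19×8) = 1300 × e^1.52.
e^1.52 ≈ 4.5722, so N ≈ 1300 × 4.5722 = 5943.89.

5944 plants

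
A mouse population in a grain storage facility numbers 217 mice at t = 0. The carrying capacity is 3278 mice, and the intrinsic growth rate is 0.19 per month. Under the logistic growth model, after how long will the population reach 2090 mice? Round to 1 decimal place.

16.9 months

A = (K − N₀)/N₀ = (3278 − 217)/217 = 14.106.
Solve 3278/(1 + 14.106·e^(−0.19t)) = 2090: 1 + 14.106·e^(−0.19t) = 1.5684, so e^(−0.19t) = 0.0402964.
−0.19·t = ln(0.0402964) = -3.2115, so t = 3.2115/0.19 = 16.903.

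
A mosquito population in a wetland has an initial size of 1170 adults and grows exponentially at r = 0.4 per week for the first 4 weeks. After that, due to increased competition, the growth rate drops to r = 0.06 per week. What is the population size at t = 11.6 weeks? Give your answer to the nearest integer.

9143 adults

Phase 1: N(4) = 1170·e^(0.4×4) = 1170·e^1.6 = 5795.05.
Phase 2 runs for 11.6 − 4 = 7.6 weeks at r = 0.06.
N(11.6) = 5795.05·e^(0.06×7.6) = 5795.05·e^0.456 = 9143.14.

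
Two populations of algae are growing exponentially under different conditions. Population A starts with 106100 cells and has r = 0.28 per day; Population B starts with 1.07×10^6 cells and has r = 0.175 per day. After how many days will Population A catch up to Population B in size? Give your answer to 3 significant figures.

Set 106100·e^(0.28t) = 1.07×10^6·e^(0.175t).
e^((0.28 − 0.175)t) = 1.07×10^6/106100 → e^(0.105·t) = 10.085.
0.105·t = ln(10.085) = 2.311, so t = 2.311/0.105 = 22.01.

22.0 days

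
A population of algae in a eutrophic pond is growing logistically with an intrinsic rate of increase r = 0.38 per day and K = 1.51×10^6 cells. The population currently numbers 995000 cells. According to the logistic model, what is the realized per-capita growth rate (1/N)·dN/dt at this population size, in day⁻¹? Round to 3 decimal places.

0.130 per day

(1/N)·dN/dt = r(1 − N/K) = 0.38 × (1 − 995000/1.51×10^6).
= 0.38 × 0.34106 = 0.1296.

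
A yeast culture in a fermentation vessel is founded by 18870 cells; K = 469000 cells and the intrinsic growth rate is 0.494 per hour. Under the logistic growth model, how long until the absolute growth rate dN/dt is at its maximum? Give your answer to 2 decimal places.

Logistic growth is fastest at N = K/2 = 234500.
A = (K − N₀)/N₀ = 23.854. Set K/(1 + A·e^(−rt)) = K/2 → A·e^(−rt) = 1.
e^(−0.494t) = 1/23.854 = 0.0419212, so t = ln(23.854)/0.494 = 3.172/0.494 = 6.421.

6.42 hours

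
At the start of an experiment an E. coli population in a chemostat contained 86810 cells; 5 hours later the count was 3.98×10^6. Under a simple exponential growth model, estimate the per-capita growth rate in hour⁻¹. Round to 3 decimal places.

0.765 per hour

From N(t) = N₀·e^(rt): e^(r·5) = 3.98×10^6/86810 = 45.847.
r·5 = ln(45.847) = 3.8253, so r = 3.8253/5 = 0.76506.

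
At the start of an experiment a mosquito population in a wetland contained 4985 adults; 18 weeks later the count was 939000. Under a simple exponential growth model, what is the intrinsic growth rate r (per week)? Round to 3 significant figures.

From N(t) = N₀·e^(rt): e^(r·18) = 939000/4985 = 188.37.
r·18 = ln(188.37) = 5.2384, so r = 5.2384/18 = 0.29102.

0.291 per week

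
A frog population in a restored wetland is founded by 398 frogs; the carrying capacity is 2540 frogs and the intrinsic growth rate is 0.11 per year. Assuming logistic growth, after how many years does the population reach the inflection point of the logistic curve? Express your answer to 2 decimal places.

15.30 years

Logistic growth is fastest at N = K/2 = 1270.
A = (K − N₀)/N₀ = 5.3819. Set K/(1 + A·e^(−rt)) = K/2 → A·e^(−rt) = 1.
e^(−0.11t) = 1/5.3819 = 0.185808, so t = ln(5.3819)/0.11 = 1.683/0.11 = 15.3.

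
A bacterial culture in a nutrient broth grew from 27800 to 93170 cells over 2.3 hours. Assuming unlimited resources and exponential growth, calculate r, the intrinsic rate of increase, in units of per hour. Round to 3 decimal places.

0.526 per hour

From N(t) = N₀·e^(rt): e^(r·2.3) = 93170/27800 = 3.3514.
r·2.3 = ln(3.3514) = 1.2094, so r = 1.2094/2.3 = 0.52582.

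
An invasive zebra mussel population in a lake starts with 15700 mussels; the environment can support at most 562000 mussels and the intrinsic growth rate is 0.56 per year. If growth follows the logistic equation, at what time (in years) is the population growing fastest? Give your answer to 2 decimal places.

6.34 years

Logistic growth is fastest at N = K/2 = 281000.
A = (K − N₀)/N₀ = 34.796. Set K/(1 + A·e^(−rt)) = K/2 → A·e^(−rt) = 1.
e^(−0.56t) = 1/34.796 = 0.0287388, so t = ln(34.796)/0.56 = 3.5495/0.56 = 6.3384.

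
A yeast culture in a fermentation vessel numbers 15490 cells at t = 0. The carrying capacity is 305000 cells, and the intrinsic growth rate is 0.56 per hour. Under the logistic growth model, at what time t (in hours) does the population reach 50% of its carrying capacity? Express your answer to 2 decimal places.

A = (K − N₀)/N₀ = (305000 − 15490)/15490 = 18.69.
Solve 305000/(1 + 18.69·e^(−0.56t)) = 152500: 1 + 18.69·e^(−0.56t) = 2, so e^(−0.56t) = 0.0535042.
−0.56·t = ln(0.0535042) = -2.928, so t = 2.928/0.56 = 5.2286.

5.23 hours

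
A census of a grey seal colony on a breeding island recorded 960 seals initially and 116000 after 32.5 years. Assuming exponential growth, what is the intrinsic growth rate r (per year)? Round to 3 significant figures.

From N(t) = N₀·e^(rt): e^(r·32.5) = 116000/960 = 120.83.
r·32.5 = ln(120.83) = 4.7944, so r = 4.7944/32.5 = 0.14752.

0.148 per year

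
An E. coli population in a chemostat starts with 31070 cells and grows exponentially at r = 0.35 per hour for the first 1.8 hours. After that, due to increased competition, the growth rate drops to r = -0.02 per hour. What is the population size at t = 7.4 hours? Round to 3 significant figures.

52200 cells

Phase 1: N(1.8) = 31070·e^(0.35×1.8) = 31070·e^0.63 = 58337.4.
Phase 2 runs for 7.4 − 1.8 = 5.6 hours at r = -0.02.
N(7.4) = 58337.4·e^(-0.02×5.6) = 58337.4·e^-0.112 = 52156.2.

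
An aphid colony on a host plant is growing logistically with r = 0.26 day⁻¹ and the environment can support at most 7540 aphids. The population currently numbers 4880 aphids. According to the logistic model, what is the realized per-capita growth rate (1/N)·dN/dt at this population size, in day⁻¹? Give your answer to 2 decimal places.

0.09 per day

(1/N)·dN/dt = r(1 − N/K) = 0.26 × (1 − 4880/7540).
= 0.26 × 0.35279 = 0.091724.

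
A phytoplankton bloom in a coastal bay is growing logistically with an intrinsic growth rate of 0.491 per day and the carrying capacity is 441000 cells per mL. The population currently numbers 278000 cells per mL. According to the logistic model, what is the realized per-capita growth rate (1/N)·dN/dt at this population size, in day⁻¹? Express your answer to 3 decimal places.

0.181 per day

(1/N)·dN/dt = r(1 − N/K) = 0.491 × (1 − 278000/441000).
= 0.491 × 0.36961 = 0.18148.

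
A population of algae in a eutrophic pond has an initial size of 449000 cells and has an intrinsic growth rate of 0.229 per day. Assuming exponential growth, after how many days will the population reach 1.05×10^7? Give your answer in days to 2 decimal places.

Set N₀·e^(rt) = 1.05×10^7: e^(0.229·t) = 1.05×10^7/449000 = 23.385.
0.229·t = ln(23.385) = 3.1521, so t = 3.1521/0.229 = 13.765.

13.76 days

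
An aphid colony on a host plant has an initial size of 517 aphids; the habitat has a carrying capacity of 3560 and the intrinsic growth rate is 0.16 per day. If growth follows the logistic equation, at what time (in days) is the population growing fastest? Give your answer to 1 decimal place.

11.1 days

Logistic growth is fastest at N = K/2 = 1780.
A = (K − N₀)/N₀ = 5.8859. Set K/(1 + A·e^(−rt)) = K/2 → A·e^(−rt) = 1.
e^(−0.16t) = 1/5.8859 = 0.169898, so t = ln(5.8859)/0.16 = 1.7726/0.16 = 11.078.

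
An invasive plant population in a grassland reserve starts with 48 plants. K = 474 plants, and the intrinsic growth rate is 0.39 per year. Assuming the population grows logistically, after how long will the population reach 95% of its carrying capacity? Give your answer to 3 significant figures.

A = (K − N₀)/N₀ = (474 − 48)/48 = 8.875.
Solve 474/(1 + 8.875·e^(−0.39t)) = 450.3: 1 + 8.875·e^(−0.39t) = 1.0526, so e^(−0.39t) = 0.00593032.
−0.39·t = ln(0.00593032) = -5.1277, so t = 5.1277/0.39 = 13.148.

13.1 years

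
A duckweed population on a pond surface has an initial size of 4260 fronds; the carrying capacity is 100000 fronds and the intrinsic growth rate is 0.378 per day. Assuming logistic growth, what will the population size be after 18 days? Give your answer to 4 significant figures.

A = (K − N₀)/N₀ = (100000 − 4260)/4260 = 22.474.
N(t) = K/(1 + A·e^(−rt)) = 100000/(1 + 22.474×e^(−0.378×18)).
e^(−6.804) = 0.0011093; denominator = 1 + 22.474×0.0011093 = 1.0249.
N = 100000/1.0249 = 97567.5.

97570 fronds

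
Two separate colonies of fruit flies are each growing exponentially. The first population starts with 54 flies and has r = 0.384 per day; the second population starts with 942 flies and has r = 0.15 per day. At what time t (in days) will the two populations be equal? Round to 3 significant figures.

12.2 days

Set 54·e^(0.384t) = 942·e^(0.15t).
e^((0.384 − 0.15)t) = 942/54 → e^(0.234·t) = 17.444.
0.234·t = ln(17.444) = 2.859, so t = 2.859/0.234 = 12.218.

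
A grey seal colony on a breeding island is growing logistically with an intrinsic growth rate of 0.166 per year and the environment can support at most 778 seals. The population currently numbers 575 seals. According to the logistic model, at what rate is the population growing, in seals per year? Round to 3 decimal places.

dN/dt = rN(1 − N/K) = 0.166 × 575 × (1 − 575/778).
1 − 575/778 = 0.26093; dN/dt = 0.166 × 575 × 0.26093 = 24.905.

24.905 seals per year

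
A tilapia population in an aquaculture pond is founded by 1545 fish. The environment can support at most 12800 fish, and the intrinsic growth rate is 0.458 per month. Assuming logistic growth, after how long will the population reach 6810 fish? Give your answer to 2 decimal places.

A = (K − N₀)/N₀ = (12800 − 1545)/1545 = 7.2848.
Solve 12800/(1 + 7.2848·e^(−0.458t)) = 6810: 1 + 7.2848·e^(−0.458t) = 1.8796, so e^(−0.458t) = 0.120743.
−0.458·t = ln(0.120743) = -2.1141, so t = 2.1141/0.458 = 4.6159.

4.62 months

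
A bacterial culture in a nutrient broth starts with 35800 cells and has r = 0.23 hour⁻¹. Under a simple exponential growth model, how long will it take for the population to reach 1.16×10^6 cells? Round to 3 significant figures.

Set N₀·e^(rt) = 1.16×10^6: e^(0.23·t) = 1.16×10^6/35800 = 32.402.
0.23·t = ln(32.402) = 3.4782, so t = 3.4782/0.23 = 15.123.

15.1 hours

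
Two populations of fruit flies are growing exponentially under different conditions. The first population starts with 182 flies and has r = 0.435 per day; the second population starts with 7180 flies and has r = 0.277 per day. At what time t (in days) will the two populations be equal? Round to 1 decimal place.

23.3 days

Set 182·e^(0.435t) = 7180·e^(0.277t).
e^((0.435 − 0.277)t) = 7180/182 → e^(0.158·t) = 39.451.
0.158·t = ln(39.451) = 3.675, so t = 3.675/0.158 = 23.26.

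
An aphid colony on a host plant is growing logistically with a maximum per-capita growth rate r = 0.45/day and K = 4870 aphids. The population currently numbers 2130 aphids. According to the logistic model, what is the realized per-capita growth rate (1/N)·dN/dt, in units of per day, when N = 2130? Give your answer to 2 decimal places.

(1/N)·dN/dt = r(1 − N/K) = 0.45 × (1 − 2130/4870).
= 0.45 × 0.56263 = 0.25318.

0.25 per day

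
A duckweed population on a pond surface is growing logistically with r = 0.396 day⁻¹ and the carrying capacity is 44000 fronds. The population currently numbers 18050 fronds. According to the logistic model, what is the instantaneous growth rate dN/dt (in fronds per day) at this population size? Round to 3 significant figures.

4220 fronds per day

dN/dt = rN(1 − N/K) = 0.396 × 18050 × (1 − 18050/44000).
1 − 18050/44000 = 0.58977; dN/dt = 0.396 × 18050 × 0.58977 = 4215.6.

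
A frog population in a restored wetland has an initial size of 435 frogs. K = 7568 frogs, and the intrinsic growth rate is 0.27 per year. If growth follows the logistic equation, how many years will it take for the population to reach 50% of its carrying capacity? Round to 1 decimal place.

A = (K − N₀)/N₀ = (7568 − 435)/435 = 16.398.
Solve 7568/(1 + 16.398·e^(−0.27t)) = 3784: 1 + 16.398·e^(−0.27t) = 2, so e^(−0.27t) = 0.0609842.
−0.27·t = ln(0.0609842) = -2.7971, so t = 2.7971/0.27 = 10.36.

10.4 years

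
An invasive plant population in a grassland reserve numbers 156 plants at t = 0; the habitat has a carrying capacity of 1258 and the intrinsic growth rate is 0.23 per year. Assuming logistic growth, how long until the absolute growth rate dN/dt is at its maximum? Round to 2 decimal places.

Logistic growth is fastest at N = K/2 = 629.
A = (K − N₀)/N₀ = 7.0641. Set K/(1 + A·e^(−rt)) = K/2 → A·e^(−rt) = 1.
e^(−0.23t) = 1/7.0641 = 0.141561, so t = ln(7.0641)/0.23 = 1.955/0.23 = 8.5001.

8.50 years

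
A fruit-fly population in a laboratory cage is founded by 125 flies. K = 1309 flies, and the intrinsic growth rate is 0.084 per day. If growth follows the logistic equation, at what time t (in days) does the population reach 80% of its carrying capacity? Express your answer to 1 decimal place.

43.3 days

A = (K − N₀)/N₀ = (1309 − 125)/125 = 9.472.
Solve 1309/(1 + 9.472·e^(−0.084t)) = 1047.2: 1 + 9.472·e^(−0.084t) = 1.25, so e^(−0.084t) = 0.0263936.
−0.084·t = ln(0.0263936) = -3.6346, so t = 3.6346/0.084 = 43.269.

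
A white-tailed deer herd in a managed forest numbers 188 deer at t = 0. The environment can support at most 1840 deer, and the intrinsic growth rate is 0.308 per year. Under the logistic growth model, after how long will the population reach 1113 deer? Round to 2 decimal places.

8.44 years

A = (K − N₀)/N₀ = (1840 − 188)/188 = 8.7872.
Solve 1840/(1 + 8.7872·e^(−0.308t)) = 1113: 1 + 8.7872·e^(−0.308t) = 1.6532, so e^(−0.308t) = 0.0743339.
−0.308·t = ln(0.0743339) = -2.5992, so t = 2.5992/0.308 = 8.4389.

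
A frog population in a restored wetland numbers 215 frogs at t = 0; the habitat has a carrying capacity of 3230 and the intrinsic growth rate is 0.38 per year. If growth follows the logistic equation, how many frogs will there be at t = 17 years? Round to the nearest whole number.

3161 frogs

A = (K − N₀)/N₀ = (3230 − 215)/215 = 14.023.
N(t) = K/(1 + A·e^(−rt)) = 3230/(1 + 14.023×e^(−0.38×17)).
e^(−6.46) = 0.0015648; denominator = 1 + 14.023×0.0015648 = 1.0219.
N = 3230/1.0219 = 3160.64.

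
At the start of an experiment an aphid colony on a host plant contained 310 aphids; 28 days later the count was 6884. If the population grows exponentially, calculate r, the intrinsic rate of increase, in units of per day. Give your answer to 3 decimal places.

0.111 per day

From N(t) = N₀·e^(rt): e^(r·28) = 6884/310 = 22.206.
r·28 = ln(22.206) = 3.1004, so r = 3.1004/28 = 0.11073.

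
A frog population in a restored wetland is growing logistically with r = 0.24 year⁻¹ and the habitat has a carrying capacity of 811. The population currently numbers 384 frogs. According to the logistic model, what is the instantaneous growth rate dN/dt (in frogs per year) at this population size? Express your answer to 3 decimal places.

48.523 frogs per year

dN/dt = rN(1 − N/K) = 0.24 × 384 × (1 − 384/811).
1 − 384/811 = 0.52651; dN/dt = 0.24 × 384 × 0.52651 = 48.523.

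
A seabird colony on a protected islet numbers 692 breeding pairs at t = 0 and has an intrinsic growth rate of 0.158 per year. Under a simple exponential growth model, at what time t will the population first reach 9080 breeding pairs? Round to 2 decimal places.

Set N₀·e^(rt) = 9080: e^(0.158·t) = 9080/692 = 13.121.
0.158·t = ln(13.121) = 2.5742, so t = 2.5742/0.158 = 16.293.

16.29 years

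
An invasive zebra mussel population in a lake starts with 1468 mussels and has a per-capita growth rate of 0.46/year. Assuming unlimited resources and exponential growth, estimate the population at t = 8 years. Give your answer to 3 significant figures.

58200 mussels

N(t) = N₀·e^(rt) = 1468 × e^(0.46×8) = 1468 × e^3.68.
e^3.68 ≈ 39.646, so N ≈ 1468 × 39.646 = 58200.9.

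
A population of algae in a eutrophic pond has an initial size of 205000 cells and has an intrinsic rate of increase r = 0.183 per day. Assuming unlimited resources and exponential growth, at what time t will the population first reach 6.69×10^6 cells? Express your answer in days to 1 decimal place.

19.0 days

Set N₀·e^(rt) = 6.69×10^6: e^(0.183·t) = 6.69×10^6/205000 = 32.634.
0.183·t = ln(32.634) = 3.4854, so t = 3.4854/0.183 = 19.046.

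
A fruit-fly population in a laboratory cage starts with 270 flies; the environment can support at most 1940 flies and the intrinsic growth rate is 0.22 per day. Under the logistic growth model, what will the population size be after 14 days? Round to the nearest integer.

1511 flies

A = (K − N₀)/N₀ = (1940 − 270)/270 = 6.1852.
N(t) = K/(1 + A·e^(−rt)) = 1940/(1 + 6.1852×e^(−0.22×14)).
e^(−3.08) = 0.045959; denominator = 1 + 6.1852×0.045959 = 1.2843.
N = 1940/1.2843 = 1510.59.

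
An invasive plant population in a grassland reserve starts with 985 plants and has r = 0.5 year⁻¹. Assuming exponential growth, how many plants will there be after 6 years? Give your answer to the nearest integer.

19784 plants

N(t) = N₀·e^(rt) = 985 × e^(0.5×6) = 985 × e^3.
e^3 ≈ 20.086, so N ≈ 985 × 20.086 = 19784.3.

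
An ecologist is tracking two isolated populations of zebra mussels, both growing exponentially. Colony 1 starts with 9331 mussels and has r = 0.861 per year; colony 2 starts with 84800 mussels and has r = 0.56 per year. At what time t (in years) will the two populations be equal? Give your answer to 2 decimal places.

7.33 years

Set 9331·e^(0.861t) = 84800·e^(0.56t).
e^((0.861 − 0.56)t) = 84800/9331 → e^(0.301·t) = 9.088.
0.301·t = ln(9.088) = 2.207, so t = 2.207/0.301 = 7.3321.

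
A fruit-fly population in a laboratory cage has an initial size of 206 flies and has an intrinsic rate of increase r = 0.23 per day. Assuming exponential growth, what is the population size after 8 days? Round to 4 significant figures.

N(t) = N₀·e^(rt) = 206 × e^(0.23×8) = 206 × e^1.84.
e^1.84 ≈ 6.2965, so N ≈ 206 × 6.2965 = 1297.09.

1297 flies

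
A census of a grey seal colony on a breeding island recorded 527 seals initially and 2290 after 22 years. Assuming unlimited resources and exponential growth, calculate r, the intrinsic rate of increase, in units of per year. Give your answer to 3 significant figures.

From N(t) = N₀·e^(rt): e^(r·22) = 2290/527 = 4.3454.
r·22 = ln(4.3454) = 1.4691, so r = 1.4691/22 = 0.066778.

0.0668 per year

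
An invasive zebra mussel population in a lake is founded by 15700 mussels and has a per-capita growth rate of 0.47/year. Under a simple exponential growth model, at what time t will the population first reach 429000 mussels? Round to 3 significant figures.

Set N₀·e^(rt) = 429000: e^(0.47·t) = 429000/15700 = 27.325.
0.47·t = ln(27.325) = 3.3078, so t = 3.3078/0.47 = 7.0379.

7.04 years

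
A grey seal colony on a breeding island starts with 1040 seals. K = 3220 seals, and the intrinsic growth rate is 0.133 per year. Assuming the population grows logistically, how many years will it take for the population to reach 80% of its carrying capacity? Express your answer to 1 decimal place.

16.0 years

A = (K − N₀)/N₀ = (3220 − 1040)/1040 = 2.0962.
Solve 3220/(1 + 2.0962·e^(−0.133t)) = 2576: 1 + 2.0962·e^(−0.133t) = 1.25, so e^(−0.133t) = 0.119266.
−0.133·t = ln(0.119266) = -2.1264, so t = 2.1264/0.133 = 15.988.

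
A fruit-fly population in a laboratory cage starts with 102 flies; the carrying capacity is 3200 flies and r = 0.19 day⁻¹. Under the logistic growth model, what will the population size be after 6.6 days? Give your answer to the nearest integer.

331 flies

A = (K − N₀)/N₀ = (3200 − 102)/102 = 30.373.
N(t) = K/(1 + A·e^(−rt)) = 3200/(1 + 30.373×e^(−0.19×6.6)).
e^(−1.254) = 0.28536; denominator = 1 + 30.373×0.28536 = 9.6671.
N = 3200/9.6671 = 331.018.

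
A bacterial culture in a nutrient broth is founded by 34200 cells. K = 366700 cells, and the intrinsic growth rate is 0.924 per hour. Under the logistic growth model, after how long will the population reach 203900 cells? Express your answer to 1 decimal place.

A = (K − N₀)/N₀ = (366700 − 34200)/34200 = 9.7222.
Solve 366700/(1 + 9.7222·e^(−0.924t)) = 203900: 1 + 9.7222·e^(−0.924t) = 1.7984, so e^(−0.924t) = 0.0821243.
−0.924·t = ln(0.0821243) = -2.4995, so t = 2.4995/0.924 = 2.7051.

2.7 hours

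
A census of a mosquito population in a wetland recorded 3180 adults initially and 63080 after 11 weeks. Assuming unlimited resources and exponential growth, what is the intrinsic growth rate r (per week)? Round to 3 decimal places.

From N(t) = N₀·e^(rt): e^(r·11) = 63080/3180 = 19.836.
r·11 = ln(19.836) = 2.9875, so r = 2.9875/11 = 0.27159.

0.272 per week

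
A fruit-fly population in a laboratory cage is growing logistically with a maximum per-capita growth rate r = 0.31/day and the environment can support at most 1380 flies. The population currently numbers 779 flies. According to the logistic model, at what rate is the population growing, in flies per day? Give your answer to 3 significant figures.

dN/dt = rN(1 − N/K) = 0.31 × 779 × (1 − 779/1380).
1 − 779/1380 = 0.43551; dN/dt = 0.31 × 779 × 0.43551 = 105.17.

105 flies per day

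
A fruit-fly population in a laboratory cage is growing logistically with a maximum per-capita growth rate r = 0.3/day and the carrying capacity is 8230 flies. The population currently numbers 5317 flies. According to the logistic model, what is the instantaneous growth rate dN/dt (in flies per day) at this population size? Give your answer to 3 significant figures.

565 flies per day

dN/dt = rN(1 − N/K) = 0.3 × 5317 × (1 − 5317/8230).
1 − 5317/8230 = 0.35395; dN/dt = 0.3 × 5317 × 0.35395 = 564.58.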